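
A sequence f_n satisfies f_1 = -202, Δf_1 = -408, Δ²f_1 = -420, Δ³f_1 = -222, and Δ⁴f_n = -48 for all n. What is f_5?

Build the table forward from the leading diagonal:
Δ⁴: -48  -48  -48  -48  -48
Δ³: -222  -270  -318  -366  -414
Δ²: -420  -642  -912  -1230  -1596
Δ: -408  -828  -1470  -2382  -3612
f: -202  -610  -1438  -2908  -5290

-5290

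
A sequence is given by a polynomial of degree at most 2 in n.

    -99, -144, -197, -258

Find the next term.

-327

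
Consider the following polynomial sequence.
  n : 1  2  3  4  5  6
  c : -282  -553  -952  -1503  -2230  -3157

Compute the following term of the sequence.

-4308

D1: -271, -399, -551, -727, -927
D2: -128, -152, -176, -200
D3: -24, -24, -24
The third differences are constant (-24).
-200 − 24 = -224;  -927 − 224 = -1151;  -3157 − 1151 = -4308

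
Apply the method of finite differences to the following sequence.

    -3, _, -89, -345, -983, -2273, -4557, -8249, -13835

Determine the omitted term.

-17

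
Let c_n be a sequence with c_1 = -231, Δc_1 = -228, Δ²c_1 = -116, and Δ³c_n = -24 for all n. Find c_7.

-3819

Build the table forward from the leading diagonal:
Third differences: -24  -24  -24  -24  -24  -24  -24
Second differences: -116  -140  -164  -188  -212  -236  -260
First differences: -228  -344  -484  -648  -836  -1048  -1284
c: -231  -459  -803  -1287  -1935  -2771  -3819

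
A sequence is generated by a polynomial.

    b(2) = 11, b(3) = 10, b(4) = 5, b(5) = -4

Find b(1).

Δ: -1, -5, -9
Δ²: -4, -4
The second differences are constant at -4.
Work back: -1 + 4 = 3;  11 − 3 = 8

8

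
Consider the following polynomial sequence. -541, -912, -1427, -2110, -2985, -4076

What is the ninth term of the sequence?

-8885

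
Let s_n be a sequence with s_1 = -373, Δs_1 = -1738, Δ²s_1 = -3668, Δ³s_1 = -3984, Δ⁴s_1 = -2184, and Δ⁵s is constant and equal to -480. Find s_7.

-181141

Build the table forward from the leading diagonal:
Δ⁵: -480  -480  -480  -480  -480  -480  -480
Δ⁴: -2184  -2664  -3144  -3624  -4104  -4584  -5064
Δ³: -3984  -6168  -8832  -11976  -15600  -19704  -24288
Δ²: -3668  -7652  -13820  -22652  -34628  -50228  -69932
Δ: -1738  -5406  -13058  -26878  -49530  -84158  -134386
s: -373  -2111  -7517  -20575  -47453  -96983  -181141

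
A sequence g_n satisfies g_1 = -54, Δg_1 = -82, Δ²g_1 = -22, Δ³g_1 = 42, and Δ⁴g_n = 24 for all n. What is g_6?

Build the table forward from the leading diagonal:
D4: 24  24  24  24  24  24
D3: 42  66  90  114  138  162
D2: -22  20  86  176  290  428
D1: -82  -104  -84  2  178  468
g: -54  -136  -240  -324  -322  -144

-144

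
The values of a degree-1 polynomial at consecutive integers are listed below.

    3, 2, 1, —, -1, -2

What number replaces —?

Using the first 3 terms:
Δ: -1, -1
Constant first difference = -1.
Extend forward: 1 − 1 = 0

0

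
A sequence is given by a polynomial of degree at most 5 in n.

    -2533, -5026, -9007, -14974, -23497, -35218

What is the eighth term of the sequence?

D1: -2493  -3981  -5967  -8523  -11721
D2: -1488  -1986  -2556  -3198
D3: -498  -570  -642
D4: -72  -72
Fourth differences constant at -72.
-642 − 72 = -714;  -3198 − 714 = -3912;  -11721 − 3912 = -15633;  -35218 − 15633 = -50851
-714 − 72 = -786;  -3912 − 786 = -4698;  -15633 − 4698 = -20331;  -50851 − 20331 = -71182

-71182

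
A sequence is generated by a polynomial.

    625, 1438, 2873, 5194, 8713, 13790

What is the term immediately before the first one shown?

218

813, 1435, 2321, 3519, 5077
622, 886, 1198, 1558
264, 312, 360
48, 48
The fourth differences are constant at 48.
Work back: 264 − 48 = 216;  622 − 216 = 406;  813 − 406 = 407;  625 − 407 = 218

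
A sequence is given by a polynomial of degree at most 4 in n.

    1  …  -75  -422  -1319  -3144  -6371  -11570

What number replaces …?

Using the last 6 terms:
First differences: -347, -897, -1825, -3227, -5199
Second differences: -550, -928, -1402, -1972
Third differences: -378, -474, -570
Fourth differences: -96, -96
Constant fourth difference = -96.
Extend backward: -378 + 96 = -282;  -550 + 282 = -268;  -347 + 268 = -79;  -75 + 79 = 4

4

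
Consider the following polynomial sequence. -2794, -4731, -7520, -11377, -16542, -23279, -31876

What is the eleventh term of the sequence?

-91464

First differences: -1937, -2789, -3857, -5165, -6737, -8597
Second differences: -852, -1068, -1308, -1572, -1860
Third differences: -216, -240, -264, -288
Fourth differences: -24, -24, -24
The fourth differences are constant (-24).
-288 − 24 = -312;  -1860 − 312 = -2172;  -8597 − 2172 = -10769;  -31876 − 10769 = -42645
-312 − 24 = -336;  -2172 − 336 = -2508;  -10769 − 2508 = -13277;  -42645 − 13277 = -55922
-336 − 24 = -360;  -2508 − 360 = -2868;  -13277 − 2868 = -16145;  -55922 − 16145 = -72067
-360 − 24 = -384;  -2868 − 384 = -3252;  -16145 − 3252 = -19397;  -72067 − 19397 = -91464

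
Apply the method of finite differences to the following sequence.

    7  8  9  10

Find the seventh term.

1, 1, 1
First differences constant at 1.
10 + 1 = 11
11 + 1 = 12
12 + 1 = 13

13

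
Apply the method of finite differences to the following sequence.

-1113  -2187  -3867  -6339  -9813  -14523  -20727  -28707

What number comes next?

-38769

First differences: -1074, -1680, -2472, -3474, -4710, -6204, -7980
Second differences: -606, -792, -1002, -1236, -1494, -1776
Third differences: -186, -210, -234, -258, -282
Fourth differences: -24, -24, -24, -24
Constant fourth difference = -24, so extend:
-282 − 24 = -306;  -1776 − 306 = -2082;  -7980 − 2082 = -10062;  -28707 − 10062 = -38769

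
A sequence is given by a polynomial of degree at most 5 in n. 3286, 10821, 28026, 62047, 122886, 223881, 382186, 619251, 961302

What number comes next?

First differences: 7535 , 17205 , 34021 , 60839 , 100995 , 158305 , 237065 , 342051
Second differences: 9670 , 16816 , 26818 , 40156 , 57310 , 78760 , 104986
Third differences: 7146 , 10002 , 13338 , 17154 , 21450 , 26226
Fourth differences: 2856 , 3336 , 3816 , 4296 , 4776
Fifth differences: 480 , 480 , 480 , 480
The fifth differences are constant (480).
4776 + 480 = 5256;  26226 + 5256 = 31482;  104986 + 31482 = 136468;  342051 + 136468 = 478519;  961302 + 478519 = 1439821

1439821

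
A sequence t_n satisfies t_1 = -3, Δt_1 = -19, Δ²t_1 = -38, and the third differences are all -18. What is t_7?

-1047

Build the table forward from the leading diagonal:
Δ³: -18, -18, -18, -18, -18, -18, -18
Δ²: -38, -56, -74, -92, -110, -128, -146
Δ: -19, -57, -113, -187, -279, -389, -517
t: -3, -22, -79, -192, -379, -658, -1047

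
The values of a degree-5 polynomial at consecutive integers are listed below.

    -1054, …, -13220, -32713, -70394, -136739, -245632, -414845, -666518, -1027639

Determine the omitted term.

-4367

Using the last 8 terms:
First differences: -19493  -37681  -66345  -108893  -169213  -251673  -361121
Second differences: -18188  -28664  -42548  -60320  -82460  -109448
Third differences: -10476  -13884  -17772  -22140  -26988
Fourth differences: -3408  -3888  -4368  -4848
Fifth differences: -480  -480  -480
Constant fifth difference = -480.
Extend backward: -3408 + 480 = -2928;  -10476 + 2928 = -7548;  -18188 + 7548 = -10640;  -19493 + 10640 = -8853;  -13220 + 8853 = -4367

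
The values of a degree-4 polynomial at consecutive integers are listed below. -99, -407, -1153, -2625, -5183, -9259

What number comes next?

-308  -746  -1472  -2558  -4076
-438  -726  -1086  -1518
-288  -360  -432
-72  -72
The fourth differences are constant (-72).
-432 − 72 = -504;  -1518 − 504 = -2022;  -4076 − 2022 = -6098;  -9259 − 6098 = -15357

-15357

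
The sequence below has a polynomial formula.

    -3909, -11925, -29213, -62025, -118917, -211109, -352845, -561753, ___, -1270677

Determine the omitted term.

-859205

Using the first 8 terms:
First differences: -8016  -17288  -32812  -56892  -92192  -141736  -208908
Second differences: -9272  -15524  -24080  -35300  -49544  -67172
Third differences: -6252  -8556  -11220  -14244  -17628
Fourth differences: -2304  -2664  -3024  -3384
Fifth differences: -360  -360  -360
Constant fifth difference = -360.
Extend forward: -3384 − 360 = -3744;  -17628 − 3744 = -21372;  -67172 − 21372 = -88544;  -208908 − 88544 = -297452;  -561753 − 297452 = -859205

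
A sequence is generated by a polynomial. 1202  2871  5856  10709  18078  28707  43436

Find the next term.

63201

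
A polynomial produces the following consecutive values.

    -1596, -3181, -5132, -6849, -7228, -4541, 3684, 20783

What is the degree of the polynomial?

-1585, -1951, -1717, -379, 2687, 8225, 17099
-366, 234, 1338, 3066, 5538, 8874
600, 1104, 1728, 2472, 3336
504, 624, 744, 864
120, 120, 120
The fifth differences are constant, so the polynomial has degree 5.

5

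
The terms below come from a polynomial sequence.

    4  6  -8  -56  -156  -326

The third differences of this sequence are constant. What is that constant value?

-18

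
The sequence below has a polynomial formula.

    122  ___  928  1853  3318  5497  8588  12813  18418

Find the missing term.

393

Using the last 7 terms:
925, 1465, 2179, 3091, 4225, 5605
540, 714, 912, 1134, 1380
174, 198, 222, 246
24, 24, 24
Constant fourth difference = 24.
Extend backward: 174 − 24 = 150;  540 − 150 = 390;  925 − 390 = 535;  928 − 535 = 393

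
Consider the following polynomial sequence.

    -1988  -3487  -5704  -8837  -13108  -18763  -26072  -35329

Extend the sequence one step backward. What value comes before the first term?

Δ: -1499, -2217, -3133, -4271, -5655, -7309, -9257
Δ²: -718, -916, -1138, -1384, -1654, -1948
Δ³: -198, -222, -246, -270, -294
Δ⁴: -24, -24, -24, -24
The fourth differences are constant at -24.
Work back: -198 + 24 = -174;  -718 + 174 = -544;  -1499 + 544 = -955;  -1988 + 955 = -1033

-1033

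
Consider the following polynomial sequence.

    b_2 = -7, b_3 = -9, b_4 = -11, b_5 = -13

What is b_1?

-5

-2, -2, -2
The first differences are constant at -2.
Work back: -7 + 2 = -5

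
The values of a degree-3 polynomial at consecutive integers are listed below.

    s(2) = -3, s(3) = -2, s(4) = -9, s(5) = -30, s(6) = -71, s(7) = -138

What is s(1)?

-6

1  -7  -21  -41  -67
-8  -14  -20  -26
-6  -6  -6
The third differences are constant at -6.
Work back: -8 + 6 = -2;  1 + 2 = 3;  -3 − 3 = -6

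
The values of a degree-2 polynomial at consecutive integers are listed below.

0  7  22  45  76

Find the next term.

115

First differences: 7 , 15 , 23 , 31
Second differences: 8 , 8 , 8
The second differences are constant (8).
31 + 8 = 39;  76 + 39 = 115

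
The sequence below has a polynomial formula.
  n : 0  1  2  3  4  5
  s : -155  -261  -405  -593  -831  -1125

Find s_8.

-2403

Δ: -106, -144, -188, -238, -294
Δ²: -38, -44, -50, -56
Δ³: -6, -6, -6
Constant third difference = -6, so extend:
-56 − 6 = -62;  -294 − 62 = -356;  -1125 − 356 = -1481
-62 − 6 = -68;  -356 − 68 = -424;  -1481 − 424 = -1905
-68 − 6 = -74;  -424 − 74 = -498;  -1905 − 498 = -2403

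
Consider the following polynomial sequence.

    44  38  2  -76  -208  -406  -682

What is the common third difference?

Δ: -6, -36, -78, -132, -198, -276
Δ²: -30, -42, -54, -66, -78
Δ³: -12, -12, -12, -12

-12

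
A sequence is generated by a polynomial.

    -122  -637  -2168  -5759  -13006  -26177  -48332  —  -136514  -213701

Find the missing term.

Using the first 7 terms:
D1: -515, -1531, -3591, -7247, -13171, -22155
D2: -1016, -2060, -3656, -5924, -8984
D3: -1044, -1596, -2268, -3060
D4: -552, -672, -792
D5: -120, -120
Constant fifth difference = -120.
Extend forward: -792 − 120 = -912;  -3060 − 912 = -3972;  -8984 − 3972 = -12956;  -22155 − 12956 = -35111;  -48332 − 35111 = -83443

-83443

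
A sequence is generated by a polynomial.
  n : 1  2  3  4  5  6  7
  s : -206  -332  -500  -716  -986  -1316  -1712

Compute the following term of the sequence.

-2180

-126  -168  -216  -270  -330  -396
-42  -48  -54  -60  -66
-6  -6  -6  -6
Third differences constant at -6.
-66 − 6 = -72;  -396 − 72 = -468;  -1712 − 468 = -2180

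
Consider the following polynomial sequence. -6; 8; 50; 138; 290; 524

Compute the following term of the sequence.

858

D1: 14, 42, 88, 152, 234
D2: 28, 46, 64, 82
D3: 18, 18, 18
Constant third difference = 18, so extend:
82 + 18 = 100;  234 + 100 = 334;  524 + 334 = 858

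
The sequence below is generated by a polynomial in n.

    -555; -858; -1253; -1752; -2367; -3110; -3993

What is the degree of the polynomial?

3

-303, -395, -499, -615, -743, -883
-92, -104, -116, -128, -140
-12, -12, -12, -12
The third differences are constant, so the polynomial has degree 3.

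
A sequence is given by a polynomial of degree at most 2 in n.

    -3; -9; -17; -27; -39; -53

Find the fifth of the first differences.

First differences: -6, -8, -10, -12, -14
Second differences: -2, -2, -2, -2

-14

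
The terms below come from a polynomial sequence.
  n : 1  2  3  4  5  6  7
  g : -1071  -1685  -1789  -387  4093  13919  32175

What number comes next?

First differences: -614 , -104 , 1402 , 4480 , 9826 , 18256
Second differences: 510 , 1506 , 3078 , 5346 , 8430
Third differences: 996 , 1572 , 2268 , 3084
Fourth differences: 576 , 696 , 816
Fifth differences: 120 , 120
Constant fifth difference = 120, so extend:
816 + 120 = 936;  3084 + 936 = 4020;  8430 + 4020 = 12450;  18256 + 12450 = 30706;  32175 + 30706 = 62881

62881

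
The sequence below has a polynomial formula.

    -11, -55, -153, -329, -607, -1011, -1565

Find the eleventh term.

-5761

D1: -44  -98  -176  -278  -404  -554
D2: -54  -78  -102  -126  -150
D3: -24  -24  -24  -24
Third differences constant at -24.
-150 − 24 = -174;  -554 − 174 = -728;  -1565 − 728 = -2293
-174 − 24 = -198;  -728 − 198 = -926;  -2293 − 926 = -3219
-198 − 24 = -222;  -926 − 222 = -1148;  -3219 − 1148 = -4367
-222 − 24 = -246;  -1148 − 246 = -1394;  -4367 − 1394 = -5761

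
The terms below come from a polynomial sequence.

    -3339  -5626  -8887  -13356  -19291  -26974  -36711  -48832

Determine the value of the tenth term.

-81666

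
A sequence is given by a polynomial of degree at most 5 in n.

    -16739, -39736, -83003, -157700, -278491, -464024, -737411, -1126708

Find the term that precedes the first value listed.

First differences: -22997  -43267  -74697  -120791  -185533  -273387  -389297
Second differences: -20270  -31430  -46094  -64742  -87854  -115910
Third differences: -11160  -14664  -18648  -23112  -28056
Fourth differences: -3504  -3984  -4464  -4944
Fifth differences: -480  -480  -480
The fifth differences are constant at -480.
Work back: -3504 + 480 = -3024;  -11160 + 3024 = -8136;  -20270 + 8136 = -12134;  -22997 + 12134 = -10863;  -16739 + 10863 = -5876

-5876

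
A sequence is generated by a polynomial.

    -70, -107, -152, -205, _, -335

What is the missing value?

Using the first 4 terms:
D1: -37, -45, -53
D2: -8, -8
Constant second difference = -8.
Extend forward: -53 − 8 = -61;  -205 − 61 = -266

-266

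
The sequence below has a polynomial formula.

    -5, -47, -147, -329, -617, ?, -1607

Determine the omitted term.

-1035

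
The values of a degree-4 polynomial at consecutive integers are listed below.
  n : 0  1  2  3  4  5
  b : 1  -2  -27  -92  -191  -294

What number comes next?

-3, -25, -65, -99, -103
-22, -40, -34, -4
-18, 6, 30
24, 24
The fourth differences are constant (24).
30 + 24 = 54;  -4 + 54 = 50;  -103 + 50 = -53;  -294 − 53 = -347

-347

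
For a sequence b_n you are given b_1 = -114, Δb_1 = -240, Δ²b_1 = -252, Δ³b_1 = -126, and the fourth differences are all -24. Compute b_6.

Build the table forward from the leading diagonal:
Δ⁴: -24  -24  -24  -24  -24  -24
Δ³: -126  -150  -174  -198  -222  -246
Δ²: -252  -378  -528  -702  -900  -1122
Δ: -240  -492  -870  -1398  -2100  -3000
b: -114  -354  -846  -1716  -3114  -5214

-5214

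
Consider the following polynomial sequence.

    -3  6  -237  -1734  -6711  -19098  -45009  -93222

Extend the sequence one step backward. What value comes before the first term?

-6

D1: 9, -243, -1497, -4977, -12387, -25911, -48213
D2: -252, -1254, -3480, -7410, -13524, -22302
D3: -1002, -2226, -3930, -6114, -8778
D4: -1224, -1704, -2184, -2664
D5: -480, -480, -480
The fifth differences are constant at -480.
Work back: -1224 + 480 = -744;  -1002 + 744 = -258;  -252 + 258 = 6;  9 − 6 = 3;  -3 − 3 = -6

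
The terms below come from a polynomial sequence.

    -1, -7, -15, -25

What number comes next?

-37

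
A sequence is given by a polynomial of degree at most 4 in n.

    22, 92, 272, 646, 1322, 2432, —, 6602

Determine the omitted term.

Using the first 6 terms:
D1: 70, 180, 374, 676, 1110
D2: 110, 194, 302, 434
D3: 84, 108, 132
D4: 24, 24
Constant fourth difference = 24.
Extend forward: 132 + 24 = 156;  434 + 156 = 590;  1110 + 590 = 1700;  2432 + 1700 = 4132

4132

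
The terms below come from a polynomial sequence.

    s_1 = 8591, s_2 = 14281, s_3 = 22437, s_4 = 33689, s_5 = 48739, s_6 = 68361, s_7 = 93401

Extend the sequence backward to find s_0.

4809

5690, 8156, 11252, 15050, 19622, 25040
2466, 3096, 3798, 4572, 5418
630, 702, 774, 846
72, 72, 72
The fourth differences are constant at 72.
Work back: 630 − 72 = 558;  2466 − 558 = 1908;  5690 − 1908 = 3782;  8591 − 3782 = 4809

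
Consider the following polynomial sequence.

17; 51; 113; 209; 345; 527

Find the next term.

First differences: 34, 62, 96, 136, 182
Second differences: 28, 34, 40, 46
Third differences: 6, 6, 6
Constant third difference = 6, so extend:
46 + 6 = 52;  182 + 52 = 234;  527 + 234 = 761

761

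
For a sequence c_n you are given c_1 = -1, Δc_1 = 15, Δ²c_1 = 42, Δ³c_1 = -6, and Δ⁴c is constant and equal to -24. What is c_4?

Build the table forward from the leading diagonal:
Δ⁴: -24  -24  -24  -24
Δ³: -6  -30  -54  -78
Δ²: 42  36  6  -48
Δ: 15  57  93  99
c: -1  14  71  164

164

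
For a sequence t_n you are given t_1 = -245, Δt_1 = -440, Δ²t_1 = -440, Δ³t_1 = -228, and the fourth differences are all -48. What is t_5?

Build the table forward from the leading diagonal:
Δ⁴: -48, -48, -48, -48, -48
Δ³: -228, -276, -324, -372, -420
Δ²: -440, -668, -944, -1268, -1640
Δ: -440, -880, -1548, -2492, -3760
t: -245, -685, -1565, -3113, -5605

-5605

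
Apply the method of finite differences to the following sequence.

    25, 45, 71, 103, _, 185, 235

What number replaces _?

141

Using the first 4 terms:
20, 26, 32
6, 6
Constant second difference = 6.
Extend forward: 32 + 6 = 38;  103 + 38 = 141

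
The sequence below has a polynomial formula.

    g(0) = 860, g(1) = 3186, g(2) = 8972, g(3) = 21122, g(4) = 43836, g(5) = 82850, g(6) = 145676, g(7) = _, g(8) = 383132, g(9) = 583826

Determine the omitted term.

241842

Using the first 7 terms:
D1: 2326  5786  12150  22714  39014  62826
D2: 3460  6364  10564  16300  23812
D3: 2904  4200  5736  7512
D4: 1296  1536  1776
D5: 240  240
Constant fifth difference = 240.
Extend forward: 1776 + 240 = 2016;  7512 + 2016 = 9528;  23812 + 9528 = 33340;  62826 + 33340 = 96166;  145676 + 96166 = 241842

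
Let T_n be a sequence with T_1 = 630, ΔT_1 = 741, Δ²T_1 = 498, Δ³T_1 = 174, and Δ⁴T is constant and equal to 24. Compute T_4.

Build the table forward from the leading diagonal:
Δ⁴: 24  24  24  24
Δ³: 174  198  222  246
Δ²: 498  672  870  1092
Δ: 741  1239  1911  2781
T: 630  1371  2610  4521

4521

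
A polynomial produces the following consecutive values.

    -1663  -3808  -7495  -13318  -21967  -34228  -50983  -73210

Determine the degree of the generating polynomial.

D1: -2145, -3687, -5823, -8649, -12261, -16755, -22227
D2: -1542, -2136, -2826, -3612, -4494, -5472
D3: -594, -690, -786, -882, -978
D4: -96, -96, -96, -96
The fourth differences are constant, so the polynomial has degree 4.

4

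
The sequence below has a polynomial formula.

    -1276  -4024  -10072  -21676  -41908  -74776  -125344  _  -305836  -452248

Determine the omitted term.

-199852

Using the first 7 terms:
First differences: -2748  -6048  -11604  -20232  -32868  -50568
Second differences: -3300  -5556  -8628  -12636  -17700
Third differences: -2256  -3072  -4008  -5064
Fourth differences: -816  -936  -1056
Fifth differences: -120  -120
Constant fifth difference = -120.
Extend forward: -1056 − 120 = -1176;  -5064 − 1176 = -6240;  -17700 − 6240 = -23940;  -50568 − 23940 = -74508;  -125344 − 74508 = -199852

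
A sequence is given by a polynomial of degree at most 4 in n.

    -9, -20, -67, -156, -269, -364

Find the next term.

-375

Δ: -11, -47, -89, -113, -95
Δ²: -36, -42, -24, 18
Δ³: -6, 18, 42
Δ⁴: 24, 24
Fourth differences constant at 24.
42 + 24 = 66;  18 + 66 = 84;  -95 + 84 = -11;  -364 − 11 = -375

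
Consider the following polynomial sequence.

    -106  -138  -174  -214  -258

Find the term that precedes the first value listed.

First differences: -32, -36, -40, -44
Second differences: -4, -4, -4
The second differences are constant at -4.
Work back: -32 + 4 = -28;  -106 + 28 = -78

-78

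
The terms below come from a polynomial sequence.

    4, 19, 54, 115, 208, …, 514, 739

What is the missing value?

339

Using the first 5 terms:
Δ: 15  35  61  93
Δ²: 20  26  32
Δ³: 6  6
Constant third difference = 6.
Extend forward: 32 + 6 = 38;  93 + 38 = 131;  208 + 131 = 339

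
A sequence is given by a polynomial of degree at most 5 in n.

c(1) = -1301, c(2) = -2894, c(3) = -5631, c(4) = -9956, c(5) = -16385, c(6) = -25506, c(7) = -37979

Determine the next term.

-1593  -2737  -4325  -6429  -9121  -12473
-1144  -1588  -2104  -2692  -3352
-444  -516  -588  -660
-72  -72  -72
Fourth differences constant at -72.
-660 − 72 = -732;  -3352 − 732 = -4084;  -12473 − 4084 = -16557;  -37979 − 16557 = -54536

-54536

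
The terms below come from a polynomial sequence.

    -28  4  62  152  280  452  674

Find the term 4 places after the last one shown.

2182

D1: 32 , 58 , 90 , 128 , 172 , 222
D2: 26 , 32 , 38 , 44 , 50
D3: 6 , 6 , 6 , 6
Constant third difference = 6, so extend:
50 + 6 = 56;  222 + 56 = 278;  674 + 278 = 952
56 + 6 = 62;  278 + 62 = 340;  952 + 340 = 1292
62 + 6 = 68;  340 + 68 = 408;  1292 + 408 = 1700
68 + 6 = 74;  408 + 74 = 482;  1700 + 482 = 2182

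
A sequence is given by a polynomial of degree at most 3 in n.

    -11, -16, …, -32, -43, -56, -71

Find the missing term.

-23

Using the last 4 terms:
Δ: -11, -13, -15
Δ²: -2, -2
Constant second difference = -2.
Extend backward: -11 + 2 = -9;  -32 + 9 = -23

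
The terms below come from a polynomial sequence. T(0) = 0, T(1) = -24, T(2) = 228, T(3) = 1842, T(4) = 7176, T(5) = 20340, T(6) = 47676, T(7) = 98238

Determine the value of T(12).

1266648

Δ: -24 , 252 , 1614 , 5334 , 13164 , 27336 , 50562
Δ²: 276 , 1362 , 3720 , 7830 , 14172 , 23226
Δ³: 1086 , 2358 , 4110 , 6342 , 9054
Δ⁴: 1272 , 1752 , 2232 , 2712
Δ⁵: 480 , 480 , 480
Fifth differences constant at 480.
2712 + 480 = 3192;  9054 + 3192 = 12246;  23226 + 12246 = 35472;  50562 + 35472 = 86034;  98238 + 86034 = 184272
3192 + 480 = 3672;  12246 + 3672 = 15918;  35472 + 15918 = 51390;  86034 + 51390 = 137424;  184272 + 137424 = 321696
3672 + 480 = 4152;  15918 + 4152 = 20070;  51390 + 20070 = 71460;  137424 + 71460 = 208884;  321696 + 208884 = 530580
4152 + 480 = 4632;  20070 + 4632 = 24702;  71460 + 24702 = 96162;  208884 + 96162 = 305046;  530580 + 305046 = 835626
4632 + 480 = 5112;  24702 + 5112 = 29814;  96162 + 29814 = 125976;  305046 + 125976 = 431022;  835626 + 431022 = 1266648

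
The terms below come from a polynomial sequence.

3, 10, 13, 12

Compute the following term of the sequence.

7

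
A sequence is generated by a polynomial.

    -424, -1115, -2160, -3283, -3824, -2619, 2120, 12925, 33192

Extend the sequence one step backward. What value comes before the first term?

-691, -1045, -1123, -541, 1205, 4739, 10805, 20267
-354, -78, 582, 1746, 3534, 6066, 9462
276, 660, 1164, 1788, 2532, 3396
384, 504, 624, 744, 864
120, 120, 120, 120
The fifth differences are constant at 120.
Work back: 384 − 120 = 264;  276 − 264 = 12;  -354 − 12 = -366;  -691 + 366 = -325;  -424 + 325 = -99

-99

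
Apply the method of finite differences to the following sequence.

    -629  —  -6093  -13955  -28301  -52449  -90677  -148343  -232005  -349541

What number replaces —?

Using the last 8 terms:
-7862  -14346  -24148  -38228  -57666  -83662  -117536
-6484  -9802  -14080  -19438  -25996  -33874
-3318  -4278  -5358  -6558  -7878
-960  -1080  -1200  -1320
-120  -120  -120
Constant fifth difference = -120.
Extend backward: -960 + 120 = -840;  -3318 + 840 = -2478;  -6484 + 2478 = -4006;  -7862 + 4006 = -3856;  -6093 + 3856 = -2237

-2237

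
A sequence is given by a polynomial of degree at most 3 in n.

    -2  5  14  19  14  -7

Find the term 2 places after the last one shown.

-121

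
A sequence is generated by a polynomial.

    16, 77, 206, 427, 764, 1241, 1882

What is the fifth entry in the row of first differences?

First differences: 61, 129, 221, 337, 477, 641
Second differences: 68, 92, 116, 140, 164
Third differences: 24, 24, 24, 24

477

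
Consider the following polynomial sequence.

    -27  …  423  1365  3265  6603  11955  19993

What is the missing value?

55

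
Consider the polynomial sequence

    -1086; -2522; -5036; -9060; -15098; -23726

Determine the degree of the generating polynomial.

4

D1: -1436, -2514, -4024, -6038, -8628
D2: -1078, -1510, -2014, -2590
D3: -432, -504, -576
D4: -72, -72
The fourth differences are constant, so the polynomial has degree 4.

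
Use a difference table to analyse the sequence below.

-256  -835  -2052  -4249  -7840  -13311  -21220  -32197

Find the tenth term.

-66235

First differences: -579  -1217  -2197  -3591  -5471  -7909  -10977
Second differences: -638  -980  -1394  -1880  -2438  -3068
Third differences: -342  -414  -486  -558  -630
Fourth differences: -72  -72  -72  -72
Constant fourth difference = -72, so extend:
-630 − 72 = -702;  -3068 − 702 = -3770;  -10977 − 3770 = -14747;  -32197 − 14747 = -46944
-702 − 72 = -774;  -3770 − 774 = -4544;  -14747 − 4544 = -19291;  -46944 − 19291 = -66235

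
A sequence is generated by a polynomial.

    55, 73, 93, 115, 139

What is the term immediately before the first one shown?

18, 20, 22, 24
2, 2, 2
The second differences are constant at 2.
Work back: 18 − 2 = 16;  55 − 16 = 39

39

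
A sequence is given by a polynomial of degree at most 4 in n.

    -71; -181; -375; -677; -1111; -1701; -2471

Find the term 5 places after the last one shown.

-9861

First differences: -110 , -194 , -302 , -434 , -590 , -770
Second differences: -84 , -108 , -132 , -156 , -180
Third differences: -24 , -24 , -24 , -24
Constant third difference = -24, so extend:
-180 − 24 = -204;  -770 − 204 = -974;  -2471 − 974 = -3445
-204 − 24 = -228;  -974 − 228 = -1202;  -3445 − 1202 = -4647
-228 − 24 = -252;  -1202 − 252 = -1454;  -4647 − 1454 = -6101
-252 − 24 = -276;  -1454 − 276 = -1730;  -6101 − 1730 = -7831
-276 − 24 = -300;  -1730 − 300 = -2030;  -7831 − 2030 = -9861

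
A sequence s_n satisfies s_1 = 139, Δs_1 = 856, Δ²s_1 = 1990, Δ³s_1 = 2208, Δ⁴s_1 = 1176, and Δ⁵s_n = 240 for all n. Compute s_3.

Build the table forward from the leading diagonal:
Δ⁵: 240, 240, 240
Δ⁴: 1176, 1416, 1656
Δ³: 2208, 3384, 4800
Δ²: 1990, 4198, 7582
Δ: 856, 2846, 7044
s: 139, 995, 3841

3841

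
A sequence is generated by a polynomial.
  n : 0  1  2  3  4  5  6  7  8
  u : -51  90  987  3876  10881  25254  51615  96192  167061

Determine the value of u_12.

D1: 141  897  2889  7005  14373  26361  44577  70869
D2: 756  1992  4116  7368  11988  18216  26292
D3: 1236  2124  3252  4620  6228  8076
D4: 888  1128  1368  1608  1848
D5: 240  240  240  240
The fifth differences are constant (240).
1848 + 240 = 2088;  8076 + 2088 = 10164;  26292 + 10164 = 36456;  70869 + 36456 = 107325;  167061 + 107325 = 274386
2088 + 240 = 2328;  10164 + 2328 = 12492;  36456 + 12492 = 48948;  107325 + 48948 = 156273;  274386 + 156273 = 430659
2328 + 240 = 2568;  12492 + 2568 = 15060;  48948 + 15060 = 64008;  156273 + 64008 = 220281;  430659 + 220281 = 650940
2568 + 240 = 2808;  15060 + 2808 = 17868;  64008 + 17868 = 81876;  220281 + 81876 = 302157;  650940 + 302157 = 953097

953097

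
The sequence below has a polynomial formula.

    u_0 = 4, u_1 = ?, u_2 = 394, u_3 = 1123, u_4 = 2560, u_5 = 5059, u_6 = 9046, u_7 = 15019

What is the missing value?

Using the last 6 terms:
Δ: 729, 1437, 2499, 3987, 5973
Δ²: 708, 1062, 1488, 1986
Δ³: 354, 426, 498
Δ⁴: 72, 72
Constant fourth difference = 72.
Extend backward: 354 − 72 = 282;  708 − 282 = 426;  729 − 426 = 303;  394 − 303 = 91

91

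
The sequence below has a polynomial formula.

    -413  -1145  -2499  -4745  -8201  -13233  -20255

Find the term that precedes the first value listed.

-81

Δ: -732  -1354  -2246  -3456  -5032  -7022
Δ²: -622  -892  -1210  -1576  -1990
Δ³: -270  -318  -366  -414
Δ⁴: -48  -48  -48
The fourth differences are constant at -48.
Work back: -270 + 48 = -222;  -622 + 222 = -400;  -732 + 400 = -332;  -413 + 332 = -81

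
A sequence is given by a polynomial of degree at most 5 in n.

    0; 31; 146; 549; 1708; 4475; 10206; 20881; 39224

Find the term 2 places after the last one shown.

114250

D1: 31 , 115 , 403 , 1159 , 2767 , 5731 , 10675 , 18343
D2: 84 , 288 , 756 , 1608 , 2964 , 4944 , 7668
D3: 204 , 468 , 852 , 1356 , 1980 , 2724
D4: 264 , 384 , 504 , 624 , 744
D5: 120 , 120 , 120 , 120
Fifth differences constant at 120.
744 + 120 = 864;  2724 + 864 = 3588;  7668 + 3588 = 11256;  18343 + 11256 = 29599;  39224 + 29599 = 68823
864 + 120 = 984;  3588 + 984 = 4572;  11256 + 4572 = 15828;  29599 + 15828 = 45427;  68823 + 45427 = 114250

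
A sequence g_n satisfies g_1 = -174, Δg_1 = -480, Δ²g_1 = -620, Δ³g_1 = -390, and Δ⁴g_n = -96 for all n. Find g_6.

-13154

Build the table forward from the leading diagonal:
Δ⁴: -96  -96  -96  -96  -96  -96
Δ³: -390  -486  -582  -678  -774  -870
Δ²: -620  -1010  -1496  -2078  -2756  -3530
Δ: -480  -1100  -2110  -3606  -5684  -8440
g: -174  -654  -1754  -3864  -7470  -13154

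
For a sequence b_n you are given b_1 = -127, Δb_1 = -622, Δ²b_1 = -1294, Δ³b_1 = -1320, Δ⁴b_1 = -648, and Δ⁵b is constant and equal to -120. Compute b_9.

-167335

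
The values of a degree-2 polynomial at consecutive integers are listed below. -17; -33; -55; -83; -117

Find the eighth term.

-255

D1: -16  -22  -28  -34
D2: -6  -6  -6
Constant second difference = -6, so extend:
-34 − 6 = -40;  -117 − 40 = -157
-40 − 6 = -46;  -157 − 46 = -203
-46 − 6 = -52;  -203 − 52 = -255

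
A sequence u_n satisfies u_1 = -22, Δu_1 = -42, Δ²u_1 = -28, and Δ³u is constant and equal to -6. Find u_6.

Build the table forward from the leading diagonal:
D3: -6, -6, -6, -6, -6, -6
D2: -28, -34, -40, -46, -52, -58
D1: -42, -70, -104, -144, -190, -242
u: -22, -64, -134, -238, -382, -572

-572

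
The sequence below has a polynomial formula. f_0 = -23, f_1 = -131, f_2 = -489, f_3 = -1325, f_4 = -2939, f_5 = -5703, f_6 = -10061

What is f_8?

-25695

D1: -108, -358, -836, -1614, -2764, -4358
D2: -250, -478, -778, -1150, -1594
D3: -228, -300, -372, -444
D4: -72, -72, -72
Constant fourth difference = -72, so extend:
-444 − 72 = -516;  -1594 − 516 = -2110;  -4358 − 2110 = -6468;  -10061 − 6468 = -16529
-516 − 72 = -588;  -2110 − 588 = -2698;  -6468 − 2698 = -9166;  -16529 − 9166 = -25695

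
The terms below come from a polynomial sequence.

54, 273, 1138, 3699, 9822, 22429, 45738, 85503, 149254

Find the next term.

246537

D1: 219  865  2561  6123  12607  23309  39765  63751
D2: 646  1696  3562  6484  10702  16456  23986
D3: 1050  1866  2922  4218  5754  7530
D4: 816  1056  1296  1536  1776
D5: 240  240  240  240
The fifth differences are constant (240).
1776 + 240 = 2016;  7530 + 2016 = 9546;  23986 + 9546 = 33532;  63751 + 33532 = 97283;  149254 + 97283 = 246537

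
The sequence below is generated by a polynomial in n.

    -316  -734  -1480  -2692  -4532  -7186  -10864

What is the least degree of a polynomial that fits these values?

4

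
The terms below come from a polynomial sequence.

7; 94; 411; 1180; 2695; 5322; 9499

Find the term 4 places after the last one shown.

First differences: 87  317  769  1515  2627  4177
Second differences: 230  452  746  1112  1550
Third differences: 222  294  366  438
Fourth differences: 72  72  72
The fourth differences are constant (72).
438 + 72 = 510;  1550 + 510 = 2060;  4177 + 2060 = 6237;  9499 + 6237 = 15736
510 + 72 = 582;  2060 + 582 = 2642;  6237 + 2642 = 8879;  15736 + 8879 = 24615
582 + 72 = 654;  2642 + 654 = 3296;  8879 + 3296 = 12175;  24615 + 12175 = 36790
654 + 72 = 726;  3296 + 726 = 4022;  12175 + 4022 = 16197;  36790 + 16197 = 52987

52987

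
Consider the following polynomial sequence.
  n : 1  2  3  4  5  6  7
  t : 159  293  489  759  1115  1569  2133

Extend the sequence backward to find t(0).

Δ: 134  196  270  356  454  564
Δ²: 62  74  86  98  110
Δ³: 12  12  12  12
The third differences are constant at 12.
Work back: 62 − 12 = 50;  134 − 50 = 84;  159 − 84 = 75

75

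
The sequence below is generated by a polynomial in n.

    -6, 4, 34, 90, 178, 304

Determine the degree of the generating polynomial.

3

D1: 10, 30, 56, 88, 126
D2: 20, 26, 32, 38
D3: 6, 6, 6
The third differences are constant, so the polynomial has degree 3.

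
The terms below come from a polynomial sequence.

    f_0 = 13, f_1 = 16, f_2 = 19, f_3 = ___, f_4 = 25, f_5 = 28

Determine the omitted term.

Using the first 3 terms:
3  3
Constant first difference = 3.
Extend forward: 19 + 3 = 22

22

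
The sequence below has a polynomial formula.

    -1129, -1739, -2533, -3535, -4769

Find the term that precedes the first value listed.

D1: -610, -794, -1002, -1234
D2: -184, -208, -232
D3: -24, -24
The third differences are constant at -24.
Work back: -184 + 24 = -160;  -610 + 160 = -450;  -1129 + 450 = -679

-679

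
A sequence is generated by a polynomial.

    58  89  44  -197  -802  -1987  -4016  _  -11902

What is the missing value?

Using the first 7 terms:
31, -45, -241, -605, -1185, -2029
-76, -196, -364, -580, -844
-120, -168, -216, -264
-48, -48, -48
Constant fourth difference = -48.
Extend forward: -264 − 48 = -312;  -844 − 312 = -1156;  -2029 − 1156 = -3185;  -4016 − 3185 = -7201

-7201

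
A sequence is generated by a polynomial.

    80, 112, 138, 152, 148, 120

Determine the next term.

62

First differences: 32, 26, 14, -4, -28
Second differences: -6, -12, -18, -24
Third differences: -6, -6, -6
Third differences constant at -6.
-24 − 6 = -30;  -28 − 30 = -58;  120 − 58 = 62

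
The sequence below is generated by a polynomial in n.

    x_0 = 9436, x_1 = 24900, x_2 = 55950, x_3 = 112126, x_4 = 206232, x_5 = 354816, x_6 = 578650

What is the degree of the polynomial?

Δ: 15464, 31050, 56176, 94106, 148584, 223834
Δ²: 15586, 25126, 37930, 54478, 75250
Δ³: 9540, 12804, 16548, 20772
Δ⁴: 3264, 3744, 4224
Δ⁵: 480, 480
The fifth differences are constant, so the polynomial has degree 5.

5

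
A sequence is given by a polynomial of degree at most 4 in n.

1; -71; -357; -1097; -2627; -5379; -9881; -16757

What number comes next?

Δ: -72, -286, -740, -1530, -2752, -4502, -6876
Δ²: -214, -454, -790, -1222, -1750, -2374
Δ³: -240, -336, -432, -528, -624
Δ⁴: -96, -96, -96, -96
The fourth differences are constant (-96).
-624 − 96 = -720;  -2374 − 720 = -3094;  -6876 − 3094 = -9970;  -16757 − 9970 = -26727

-26727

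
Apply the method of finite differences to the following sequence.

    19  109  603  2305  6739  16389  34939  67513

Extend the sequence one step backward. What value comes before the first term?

90  494  1702  4434  9650  18550  32574
404  1208  2732  5216  8900  14024
804  1524  2484  3684  5124
720  960  1200  1440
240  240  240
The fifth differences are constant at 240.
Work back: 720 − 240 = 480;  804 − 480 = 324;  404 − 324 = 80;  90 − 80 = 10;  19 − 10 = 9

9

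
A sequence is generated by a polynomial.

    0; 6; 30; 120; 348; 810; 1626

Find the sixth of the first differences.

816

Δ: 6, 24, 90, 228, 462, 816
Δ²: 18, 66, 138, 234, 354
Δ³: 48, 72, 96, 120
Δ⁴: 24, 24, 24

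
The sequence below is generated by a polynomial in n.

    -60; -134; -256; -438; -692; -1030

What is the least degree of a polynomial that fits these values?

3

-74, -122, -182, -254, -338
-48, -60, -72, -84
-12, -12, -12
The third differences are constant, so the polynomial has degree 3.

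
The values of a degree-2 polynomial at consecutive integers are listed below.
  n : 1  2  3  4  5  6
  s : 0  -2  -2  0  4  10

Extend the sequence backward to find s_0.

First differences: -2  0  2  4  6
Second differences: 2  2  2  2
The second differences are constant at 2.
Work back: -2 − 2 = -4;  0 + 4 = 4

4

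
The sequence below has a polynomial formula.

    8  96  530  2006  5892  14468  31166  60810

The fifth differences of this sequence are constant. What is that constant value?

240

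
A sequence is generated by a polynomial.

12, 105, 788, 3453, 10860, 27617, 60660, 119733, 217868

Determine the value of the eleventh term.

Δ: 93  683  2665  7407  16757  33043  59073  98135
Δ²: 590  1982  4742  9350  16286  26030  39062
Δ³: 1392  2760  4608  6936  9744  13032
Δ⁴: 1368  1848  2328  2808  3288
Δ⁵: 480  480  480  480
Constant fifth difference = 480, so extend:
3288 + 480 = 3768;  13032 + 3768 = 16800;  39062 + 16800 = 55862;  98135 + 55862 = 153997;  217868 + 153997 = 371865
3768 + 480 = 4248;  16800 + 4248 = 21048;  55862 + 21048 = 76910;  153997 + 76910 = 230907;  371865 + 230907 = 602772

602772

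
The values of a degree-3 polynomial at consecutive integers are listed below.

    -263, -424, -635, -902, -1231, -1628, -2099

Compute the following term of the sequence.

-161  -211  -267  -329  -397  -471
-50  -56  -62  -68  -74
-6  -6  -6  -6
Constant third difference = -6, so extend:
-74 − 6 = -80;  -471 − 80 = -551;  -2099 − 551 = -2650

-2650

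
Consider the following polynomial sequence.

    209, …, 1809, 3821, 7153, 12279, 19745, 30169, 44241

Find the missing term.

715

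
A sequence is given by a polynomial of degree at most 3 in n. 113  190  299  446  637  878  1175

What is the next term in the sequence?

D1: 77, 109, 147, 191, 241, 297
D2: 32, 38, 44, 50, 56
D3: 6, 6, 6, 6
Third differences constant at 6.
56 + 6 = 62;  297 + 62 = 359;  1175 + 359 = 1534

1534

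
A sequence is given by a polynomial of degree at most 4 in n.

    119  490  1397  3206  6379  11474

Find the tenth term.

65594

Δ: 371 , 907 , 1809 , 3173 , 5095
Δ²: 536 , 902 , 1364 , 1922
Δ³: 366 , 462 , 558
Δ⁴: 96 , 96
The fourth differences are constant (96).
558 + 96 = 654;  1922 + 654 = 2576;  5095 + 2576 = 7671;  11474 + 7671 = 19145
654 + 96 = 750;  2576 + 750 = 3326;  7671 + 3326 = 10997;  19145 + 10997 = 30142
750 + 96 = 846;  3326 + 846 = 4172;  10997 + 4172 = 15169;  30142 + 15169 = 45311
846 + 96 = 942;  4172 + 942 = 5114;  15169 + 5114 = 20283;  45311 + 20283 = 65594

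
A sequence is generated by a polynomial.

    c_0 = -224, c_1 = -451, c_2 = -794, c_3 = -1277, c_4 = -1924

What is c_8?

-6632

-227, -343, -483, -647
-116, -140, -164
-24, -24
The third differences are constant (-24).
-164 − 24 = -188;  -647 − 188 = -835;  -1924 − 835 = -2759
-188 − 24 = -212;  -835 − 212 = -1047;  -2759 − 1047 = -3806
-212 − 24 = -236;  -1047 − 236 = -1283;  -3806 − 1283 = -5089
-236 − 24 = -260;  -1283 − 260 = -1543;  -5089 − 1543 = -6632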